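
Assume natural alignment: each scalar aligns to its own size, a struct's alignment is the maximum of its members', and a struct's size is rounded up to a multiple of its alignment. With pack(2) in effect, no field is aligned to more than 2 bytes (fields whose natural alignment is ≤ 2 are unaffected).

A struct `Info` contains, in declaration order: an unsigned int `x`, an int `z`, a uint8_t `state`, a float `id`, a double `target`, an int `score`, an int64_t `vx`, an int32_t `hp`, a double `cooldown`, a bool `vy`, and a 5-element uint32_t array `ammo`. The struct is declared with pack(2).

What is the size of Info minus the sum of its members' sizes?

2

0..4  x  (4B, 2-aligned)
4..8  z  (4B, 2-aligned)
8..9  state  (1B, 1-aligned)
9..10  -- padding (1B)
10..14  id  (4B, 2-aligned)
14..22  target  (8B, 2-aligned)
22..26  score  (4B, 2-aligned)
26..34  vx  (8B, 2-aligned)
34..38  hp  (4B, 2-aligned)
38..46  cooldown  (8B, 2-aligned)
46..47  vy  (1B, 1-aligned)
47..48  -- padding (1B)
48..68  ammo  (20B, 2-aligned)
sizeof = 68, alignof = 2
data bytes 66, size 68 → padding 2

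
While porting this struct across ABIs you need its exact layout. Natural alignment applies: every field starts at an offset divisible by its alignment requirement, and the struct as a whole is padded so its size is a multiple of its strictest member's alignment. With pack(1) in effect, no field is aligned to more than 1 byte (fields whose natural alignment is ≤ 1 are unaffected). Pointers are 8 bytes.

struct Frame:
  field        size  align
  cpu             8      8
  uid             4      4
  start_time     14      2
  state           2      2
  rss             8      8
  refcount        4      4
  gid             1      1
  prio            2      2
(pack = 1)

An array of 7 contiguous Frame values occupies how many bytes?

@0: cpu [8B, align 1] → 8
@8: uid [4B, align 1] → 12
@12: start_time [14B, align 1] → 26
@26: state [2B, align 1] → 28
@28: rss [8B, align 1] → 36
@36: refcount [4B, align 1] → 40
@40: gid [1B, align 1] → 41
@41: prio [2B, align 1] → 43
size 43, align 1
array of 7: 7 × 43 = 301

301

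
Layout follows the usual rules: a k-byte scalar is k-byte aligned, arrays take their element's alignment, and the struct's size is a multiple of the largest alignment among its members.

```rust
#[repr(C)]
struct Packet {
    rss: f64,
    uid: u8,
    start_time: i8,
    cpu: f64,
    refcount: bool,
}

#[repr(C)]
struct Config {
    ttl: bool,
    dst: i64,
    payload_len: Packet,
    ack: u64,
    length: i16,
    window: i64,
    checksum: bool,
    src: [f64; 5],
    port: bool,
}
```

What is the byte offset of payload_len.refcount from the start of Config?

Packet: 0..8  rss  (8B, 8-aligned); 8..9  uid  (1B, 1-aligned); 9..10  start_time  (1B, 1-aligned); 10..16  -- padding (6B); 16..24  cpu  (8B, 8-aligned); 24..25  refcount  (1B, 1-aligned); 25..32  -- tail padding (7B); sizeof = 32, alignof = 8
0..1  ttl  (1B, 1-aligned)
1..8  -- padding (7B)
8..16  dst  (8B, 8-aligned)
16..48  payload_len  (32B, 8-aligned)
within Packet: refcount at 24
16 + 24 = 40

40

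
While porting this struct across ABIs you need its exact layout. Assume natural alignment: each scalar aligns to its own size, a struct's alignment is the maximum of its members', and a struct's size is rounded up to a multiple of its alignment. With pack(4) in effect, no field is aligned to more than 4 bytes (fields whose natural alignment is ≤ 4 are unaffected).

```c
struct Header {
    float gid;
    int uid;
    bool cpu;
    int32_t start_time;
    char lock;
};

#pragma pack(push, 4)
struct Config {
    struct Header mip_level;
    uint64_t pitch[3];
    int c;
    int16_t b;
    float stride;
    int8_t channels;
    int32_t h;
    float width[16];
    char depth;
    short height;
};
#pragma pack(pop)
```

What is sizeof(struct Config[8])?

Header: 0..4  gid  (4B, 4-aligned); 4..8  uid  (4B, 4-aligned); 8..9  cpu  (1B, 1-aligned); 9..12  -- padding (3B); 12..16  start_time  (4B, 4-aligned); 16..17  lock  (1B, 1-aligned); 17..20  -- tail padding (3B); sizeof = 20, alignof = 4
0..20  mip_level  (20B, 4-aligned)
20..44  pitch  (24B, 4-aligned)
44..48  c  (4B, 4-aligned)
48..50  b  (2B, 2-aligned)
50..52  -- padding (2B)
52..56  stride  (4B, 4-aligned)
56..57  channels  (1B, 1-aligned)
57..60  -- padding (3B)
60..64  h  (4B, 4-aligned)
64..128  width  (64B, 4-aligned)
128..129  depth  (1B, 1-aligned)
129..130  -- padding (1B)
130..132  height  (2B, 2-aligned)
sizeof = 132, alignof = 4
array of 8: 8 × 132 = 1056

1056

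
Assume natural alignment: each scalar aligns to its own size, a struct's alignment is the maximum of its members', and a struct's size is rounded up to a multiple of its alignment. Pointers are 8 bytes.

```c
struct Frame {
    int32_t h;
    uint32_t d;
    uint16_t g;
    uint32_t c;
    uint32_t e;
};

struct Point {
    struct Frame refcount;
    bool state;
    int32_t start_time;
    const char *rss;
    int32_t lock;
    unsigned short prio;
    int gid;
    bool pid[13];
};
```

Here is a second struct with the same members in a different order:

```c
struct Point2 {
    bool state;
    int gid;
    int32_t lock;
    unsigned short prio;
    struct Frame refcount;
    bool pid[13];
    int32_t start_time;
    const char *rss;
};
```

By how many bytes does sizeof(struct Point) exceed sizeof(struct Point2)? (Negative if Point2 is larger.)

8

Frame: @0: h [4B, align 4] → 4; @4: d [4B, align 4] → 8; @8: g [2B, align 2] → 10; +2 pad (align 4); @12: c [4B, align 4] → 16; @16: e [4B, align 4] → 20; size 20, align 4
@0: refcount [20B, align 4] → 20
@20: state [1B, align 1] → 21
+3 pad (align 4)
@24: start_time [4B, align 4] → 28
+4 pad (align 8)
@32: rss [8B, align 8] → 40
@40: lock [4B, align 4] → 44
@44: prio [2B, align 2] → 46
+2 pad (align 4)
@48: gid [4B, align 4] → 52
@52: pid [13B, align 1] → 65
+7 tail pad (align 8)
size 72, align 8
— Point2 —
@0: state [1B, align 1] → 1
+3 pad (align 4)
@4: gid [4B, align 4] → 8
@8: lock [4B, align 4] → 12
@12: prio [2B, align 2] → 14
+2 pad (align 4)
@16: refcount [20B, align 4] → 36
@36: pid [13B, align 1] → 49
+3 pad (align 4)
@52: start_time [4B, align 4] → 56
@56: rss [8B, align 8] → 64
size 64, align 8
72 − 64 = 8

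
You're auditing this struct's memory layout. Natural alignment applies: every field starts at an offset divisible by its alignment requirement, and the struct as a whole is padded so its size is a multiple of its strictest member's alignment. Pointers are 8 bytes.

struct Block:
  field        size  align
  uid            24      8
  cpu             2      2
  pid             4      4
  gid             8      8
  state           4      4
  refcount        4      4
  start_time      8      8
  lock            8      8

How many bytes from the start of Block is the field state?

40

uid at 0 (size 24, align 8) → ends 24
cpu at 24 (size 2, align 2) → ends 26
pad 2 to align 4 for pid
pid at 28 (size 4, align 4) → ends 32
gid at 32 (size 8, align 8) → ends 40
state at 40 (size 4, align 4) → ends 44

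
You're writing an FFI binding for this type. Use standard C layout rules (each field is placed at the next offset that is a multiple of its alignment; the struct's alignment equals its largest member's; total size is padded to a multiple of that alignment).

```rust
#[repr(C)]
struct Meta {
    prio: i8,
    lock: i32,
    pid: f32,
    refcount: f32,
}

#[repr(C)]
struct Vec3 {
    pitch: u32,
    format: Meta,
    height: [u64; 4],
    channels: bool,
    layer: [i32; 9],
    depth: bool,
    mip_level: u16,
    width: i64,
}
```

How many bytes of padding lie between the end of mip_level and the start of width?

4

Meta: 0..1  prio  (1B, 1-aligned); 1..4  -- padding (3B); 4..8  lock  (4B, 4-aligned); 8..12  pid  (4B, 4-aligned); 12..16  refcount  (4B, 4-aligned); sizeof = 16, alignof = 4
0..4  pitch  (4B, 4-aligned)
4..20  format  (16B, 4-aligned)
20..24  -- padding (4B)
24..56  height  (32B, 8-aligned)
56..57  channels  (1B, 1-aligned)
57..60  -- padding (3B)
60..96  layer  (36B, 4-aligned)
96..97  depth  (1B, 1-aligned)
97..98  -- padding (1B)
98..100  mip_level  (2B, 2-aligned)
100..104  -- padding (4B)
104..112  width  (8B, 8-aligned)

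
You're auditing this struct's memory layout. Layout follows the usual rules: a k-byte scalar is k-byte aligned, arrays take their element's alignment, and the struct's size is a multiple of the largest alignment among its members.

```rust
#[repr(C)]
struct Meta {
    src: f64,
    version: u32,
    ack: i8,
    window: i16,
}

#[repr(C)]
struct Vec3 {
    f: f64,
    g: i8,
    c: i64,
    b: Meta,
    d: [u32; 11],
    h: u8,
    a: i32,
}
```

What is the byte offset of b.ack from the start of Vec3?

36

Meta: @0: src [8B, align 8] → 8; @8: version [4B, align 4] → 12; @12: ack [1B, align 1] → 13; +1 pad (align 2); @14: window [2B, align 2] → 16; size 16, align 8
@0: f [8B, align 8] → 8
@8: g [1B, align 1] → 9
+7 pad (align 8)
@16: c [8B, align 8] → 24
@24: b [16B, align 8] → 40
within Meta: ack at 12
24 + 12 = 36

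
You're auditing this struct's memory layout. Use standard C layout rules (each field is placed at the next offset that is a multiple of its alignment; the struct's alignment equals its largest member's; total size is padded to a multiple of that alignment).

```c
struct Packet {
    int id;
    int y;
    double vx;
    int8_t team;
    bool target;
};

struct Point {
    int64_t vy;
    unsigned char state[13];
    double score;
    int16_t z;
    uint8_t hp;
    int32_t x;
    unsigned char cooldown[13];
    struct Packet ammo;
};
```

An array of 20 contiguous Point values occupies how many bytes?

1600

Packet: id at 0 (size 4, align 4) → ends 4; y at 4 (size 4, align 4) → ends 8; vx at 8 (size 8, align 8) → ends 16; team at 16 (size 1, align 1) → ends 17; target at 17 (size 1, align 1) → ends 18; tail pad 6 to reach multiple of 8; total 24 bytes, alignment 8
vy at 0 (size 8, align 8) → ends 8
state at 8 (size 13, align 1) → ends 21
pad 3 to align 8 for score
score at 24 (size 8, align 8) → ends 32
z at 32 (size 2, align 2) → ends 34
hp at 34 (size 1, align 1) → ends 35
pad 1 to align 4 for x
x at 36 (size 4, align 4) → ends 40
cooldown at 40 (size 13, align 1) → ends 53
pad 3 to align 8 for ammo
ammo at 56 (size 24, align 8) → ends 80
total 80 bytes, alignment 8
array of 20: 20 × 80 = 1600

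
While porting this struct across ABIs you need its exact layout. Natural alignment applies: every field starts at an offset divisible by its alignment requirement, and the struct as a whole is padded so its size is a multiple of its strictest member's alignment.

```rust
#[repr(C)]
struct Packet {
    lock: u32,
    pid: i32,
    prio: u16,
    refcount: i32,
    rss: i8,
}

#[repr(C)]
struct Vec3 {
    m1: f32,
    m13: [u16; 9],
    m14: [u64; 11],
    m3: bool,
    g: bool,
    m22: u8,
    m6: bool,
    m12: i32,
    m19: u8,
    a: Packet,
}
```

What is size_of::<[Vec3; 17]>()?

Packet: 0..4  lock  (4B, 4-aligned); 4..8  pid  (4B, 4-aligned); 8..10  prio  (2B, 2-aligned); 10..12  -- padding (2B); 12..16  refcount  (4B, 4-aligned); 16..17  rss  (1B, 1-aligned); 17..20  -- tail padding (3B); sizeof = 20, alignof = 4
0..4  m1  (4B, 4-aligned)
4..22  m13  (18B, 2-aligned)
22..24  -- padding (2B)
24..112  m14  (88B, 8-aligned)
112..113  m3  (1B, 1-aligned)
113..114  g  (1B, 1-aligned)
114..115  m22  (1B, 1-aligned)
115..116  m6  (1B, 1-aligned)
116..120  m12  (4B, 4-aligned)
120..121  m19  (1B, 1-aligned)
121..124  -- padding (3B)
124..144  a  (20B, 4-aligned)
sizeof = 144, alignof = 8
array of 17: 17 × 144 = 2448

2448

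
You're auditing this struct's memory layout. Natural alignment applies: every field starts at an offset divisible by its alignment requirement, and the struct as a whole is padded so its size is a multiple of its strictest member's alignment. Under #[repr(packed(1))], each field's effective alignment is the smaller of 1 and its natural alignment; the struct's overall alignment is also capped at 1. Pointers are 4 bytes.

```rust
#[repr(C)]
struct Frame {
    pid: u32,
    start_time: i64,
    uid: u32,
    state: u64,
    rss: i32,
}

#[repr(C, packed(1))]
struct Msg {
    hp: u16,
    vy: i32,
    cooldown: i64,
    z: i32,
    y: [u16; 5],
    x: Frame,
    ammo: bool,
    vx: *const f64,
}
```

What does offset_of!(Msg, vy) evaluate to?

Frame: @0: pid [4B, align 4] → 4; +4 pad (align 8); @8: start_time [8B, align 8] → 16; @16: uid [4B, align 4] → 20; +4 pad (align 8); @24: state [8B, align 8] → 32; @32: rss [4B, align 4] → 36; +4 tail pad (align 8); size 40, align 8
@0: hp [2B, align 1] → 2
@2: vy [4B, align 1] → 6

2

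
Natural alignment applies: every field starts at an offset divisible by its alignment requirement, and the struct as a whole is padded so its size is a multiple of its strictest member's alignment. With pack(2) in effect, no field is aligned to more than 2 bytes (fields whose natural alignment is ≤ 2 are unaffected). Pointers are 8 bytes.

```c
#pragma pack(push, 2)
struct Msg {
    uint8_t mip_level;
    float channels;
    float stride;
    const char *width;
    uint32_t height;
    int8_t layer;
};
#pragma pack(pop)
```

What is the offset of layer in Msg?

0..1  mip_level  (1B, 1-aligned)
1..2  -- padding (1B)
2..6  channels  (4B, 2-aligned)
6..10  stride  (4B, 2-aligned)
10..18  width  (8B, 2-aligned)
18..22  height  (4B, 2-aligned)
22..23  layer  (1B, 1-aligned)

22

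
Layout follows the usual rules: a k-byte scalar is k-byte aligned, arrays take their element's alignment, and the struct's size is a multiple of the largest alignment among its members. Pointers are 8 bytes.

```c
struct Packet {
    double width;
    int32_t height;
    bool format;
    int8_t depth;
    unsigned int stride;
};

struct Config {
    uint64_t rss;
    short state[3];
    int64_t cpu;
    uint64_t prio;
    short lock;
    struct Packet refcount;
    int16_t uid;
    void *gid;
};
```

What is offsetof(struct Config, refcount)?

Packet: 0..8  width  (8B, 8-aligned); 8..12  height  (4B, 4-aligned); 12..13  format  (1B, 1-aligned); 13..14  depth  (1B, 1-aligned); 14..16  -- padding (2B); 16..20  stride  (4B, 4-aligned); 20..24  -- tail padding (4B); sizeof = 24, alignof = 8
0..8  rss  (8B, 8-aligned)
8..14  state  (6B, 2-aligned)
14..16  -- padding (2B)
16..24  cpu  (8B, 8-aligned)
24..32  prio  (8B, 8-aligned)
32..34  lock  (2B, 2-aligned)
34..40  -- padding (6B)
40..64  refcount  (24B, 8-aligned)

40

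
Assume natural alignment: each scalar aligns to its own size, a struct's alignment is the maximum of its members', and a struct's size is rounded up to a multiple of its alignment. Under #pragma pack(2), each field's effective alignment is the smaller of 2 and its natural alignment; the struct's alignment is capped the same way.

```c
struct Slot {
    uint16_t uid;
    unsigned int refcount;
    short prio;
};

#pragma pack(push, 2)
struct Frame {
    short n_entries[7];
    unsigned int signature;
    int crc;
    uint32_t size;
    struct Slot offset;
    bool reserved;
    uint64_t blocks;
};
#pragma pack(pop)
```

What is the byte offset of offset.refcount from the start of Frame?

Slot: 0..2  uid  (2B, 2-aligned); 2..4  -- padding (2B); 4..8  refcount  (4B, 4-aligned); 8..10  prio  (2B, 2-aligned); 10..12  -- tail padding (2B); sizeof = 12, alignof = 4
0..14  n_entries  (14B, 2-aligned)
14..18  signature  (4B, 2-aligned)
18..22  crc  (4B, 2-aligned)
22..26  size  (4B, 2-aligned)
26..38  offset  (12B, 2-aligned)
within Slot: refcount at 4
26 + 4 = 30

30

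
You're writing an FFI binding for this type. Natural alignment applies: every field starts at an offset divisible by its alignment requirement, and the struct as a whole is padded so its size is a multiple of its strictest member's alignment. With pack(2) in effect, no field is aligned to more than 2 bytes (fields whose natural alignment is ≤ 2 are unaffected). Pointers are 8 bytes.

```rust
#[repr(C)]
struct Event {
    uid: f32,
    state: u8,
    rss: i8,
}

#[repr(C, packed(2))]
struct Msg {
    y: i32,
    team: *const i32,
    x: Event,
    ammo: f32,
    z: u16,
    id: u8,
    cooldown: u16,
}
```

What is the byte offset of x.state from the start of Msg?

16

Event: uid at 0 (size 4, align 4) → ends 4; state at 4 (size 1, align 1) → ends 5; rss at 5 (size 1, align 1) → ends 6; tail pad 2 to reach multiple of 4; total 8 bytes, alignment 4
y at 0 (size 4, align 2) → ends 4
team at 4 (size 8, align 2) → ends 12
x at 12 (size 8, align 2) → ends 20
within Event: state at 4
12 + 4 = 16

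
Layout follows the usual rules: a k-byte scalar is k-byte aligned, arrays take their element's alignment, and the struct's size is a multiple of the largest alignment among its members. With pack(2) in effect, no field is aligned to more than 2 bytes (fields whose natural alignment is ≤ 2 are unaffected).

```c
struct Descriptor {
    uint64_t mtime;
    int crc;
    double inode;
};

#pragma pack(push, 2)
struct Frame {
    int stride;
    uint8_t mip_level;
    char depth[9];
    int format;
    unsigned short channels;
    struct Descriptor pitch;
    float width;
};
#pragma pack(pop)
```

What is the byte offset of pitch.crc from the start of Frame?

Descriptor: 0..8  mtime  (8B, 8-aligned); 8..12  crc  (4B, 4-aligned); 12..16  -- padding (4B); 16..24  inode  (8B, 8-aligned); sizeof = 24, alignof = 8
0..4  stride  (4B, 2-aligned)
4..5  mip_level  (1B, 1-aligned)
5..14  depth  (9B, 1-aligned)
14..18  format  (4B, 2-aligned)
18..20  channels  (2B, 2-aligned)
20..44  pitch  (24B, 2-aligned)
within Descriptor: crc at 8
20 + 8 = 28

28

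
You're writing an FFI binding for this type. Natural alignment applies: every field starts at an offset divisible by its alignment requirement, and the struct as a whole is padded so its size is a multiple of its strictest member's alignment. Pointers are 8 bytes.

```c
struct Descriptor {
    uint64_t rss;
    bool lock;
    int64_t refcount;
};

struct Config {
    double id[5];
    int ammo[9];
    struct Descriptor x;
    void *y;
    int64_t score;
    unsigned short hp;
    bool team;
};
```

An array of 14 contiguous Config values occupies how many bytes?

1792

Descriptor: rss at 0 (size 8, align 8) → ends 8; lock at 8 (size 1, align 1) → ends 9; pad 7 to align 8 for refcount; refcount at 16 (size 8, align 8) → ends 24; total 24 bytes, alignment 8
id at 0 (size 40, align 8) → ends 40
ammo at 40 (size 36, align 4) → ends 76
pad 4 to align 8 for x
x at 80 (size 24, align 8) → ends 104
y at 104 (size 8, align 8) → ends 112
score at 112 (size 8, align 8) → ends 120
hp at 120 (size 2, align 2) → ends 122
team at 122 (size 1, align 1) → ends 123
tail pad 5 to reach multiple of 8
total 128 bytes, alignment 8
array of 14: 14 × 128 = 1792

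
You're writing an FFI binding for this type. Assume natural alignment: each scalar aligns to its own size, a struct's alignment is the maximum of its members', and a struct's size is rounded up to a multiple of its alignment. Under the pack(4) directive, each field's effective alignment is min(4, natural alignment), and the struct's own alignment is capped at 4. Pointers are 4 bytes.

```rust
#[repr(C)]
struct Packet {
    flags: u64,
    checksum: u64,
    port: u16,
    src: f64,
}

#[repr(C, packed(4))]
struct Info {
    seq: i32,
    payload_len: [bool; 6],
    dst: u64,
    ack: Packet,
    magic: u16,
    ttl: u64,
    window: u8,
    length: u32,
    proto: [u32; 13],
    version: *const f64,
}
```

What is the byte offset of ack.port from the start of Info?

Packet: @0: flags [8B, align 8] → 8; @8: checksum [8B, align 8] → 16; @16: port [2B, align 2] → 18; +6 pad (align 8); @24: src [8B, align 8] → 32; size 32, align 8
@0: seq [4B, align 4] → 4
@4: payload_len [6B, align 1] → 10
+2 pad (align 4)
@12: dst [8B, align 4] → 20
@20: ack [32B, align 4] → 52
within Packet: port at 16
20 + 16 = 36

36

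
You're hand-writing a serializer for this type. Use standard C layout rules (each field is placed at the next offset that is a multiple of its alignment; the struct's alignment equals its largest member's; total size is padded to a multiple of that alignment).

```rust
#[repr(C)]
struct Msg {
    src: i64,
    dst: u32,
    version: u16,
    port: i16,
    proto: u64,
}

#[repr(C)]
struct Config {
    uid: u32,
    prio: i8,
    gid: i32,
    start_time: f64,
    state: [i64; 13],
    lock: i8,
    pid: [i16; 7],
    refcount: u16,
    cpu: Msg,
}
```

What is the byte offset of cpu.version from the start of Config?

164

Msg: @0: src [8B, align 8] → 8; @8: dst [4B, align 4] → 12; @12: version [2B, align 2] → 14; @14: port [2B, align 2] → 16; @16: proto [8B, align 8] → 24; size 24, align 8
@0: uid [4B, align 4] → 4
@4: prio [1B, align 1] → 5
+3 pad (align 4)
@8: gid [4B, align 4] → 12
+4 pad (align 8)
@16: start_time [8B, align 8] → 24
@24: state [104B, align 8] → 128
@128: lock [1B, align 1] → 129
+1 pad (align 2)
@130: pid [14B, align 2] → 144
@144: refcount [2B, align 2] → 146
+6 pad (align 8)
@152: cpu [24B, align 8] → 176
within Msg: version at 12
152 + 12 = 164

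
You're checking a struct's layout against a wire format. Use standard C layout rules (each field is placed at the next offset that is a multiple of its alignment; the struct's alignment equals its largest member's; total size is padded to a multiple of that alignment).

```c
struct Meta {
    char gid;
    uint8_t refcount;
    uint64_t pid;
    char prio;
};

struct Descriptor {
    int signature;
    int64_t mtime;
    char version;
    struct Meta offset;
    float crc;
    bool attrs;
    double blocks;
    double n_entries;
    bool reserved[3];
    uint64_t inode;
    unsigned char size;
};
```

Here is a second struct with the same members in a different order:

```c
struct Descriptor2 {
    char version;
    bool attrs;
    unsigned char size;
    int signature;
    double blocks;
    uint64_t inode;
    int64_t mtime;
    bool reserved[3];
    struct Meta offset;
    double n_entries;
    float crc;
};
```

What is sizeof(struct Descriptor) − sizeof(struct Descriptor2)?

16

Meta: 0..1  gid  (1B, 1-aligned); 1..2  refcount  (1B, 1-aligned); 2..8  -- padding (6B); 8..16  pid  (8B, 8-aligned); 16..17  prio  (1B, 1-aligned); 17..24  -- tail padding (7B); sizeof = 24, alignof = 8
0..4  signature  (4B, 4-aligned)
4..8  -- padding (4B)
8..16  mtime  (8B, 8-aligned)
16..17  version  (1B, 1-aligned)
17..24  -- padding (7B)
24..48  offset  (24B, 8-aligned)
48..52  crc  (4B, 4-aligned)
52..53  attrs  (1B, 1-aligned)
53..56  -- padding (3B)
56..64  blocks  (8B, 8-aligned)
64..72  n_entries  (8B, 8-aligned)
72..75  reserved  (3B, 1-aligned)
75..80  -- padding (5B)
80..88  inode  (8B, 8-aligned)
88..89  size  (1B, 1-aligned)
89..96  -- tail padding (7B)
sizeof = 96, alignof = 8
— Descriptor2 —
0..1  version  (1B, 1-aligned)
1..2  attrs  (1B, 1-aligned)
2..3  size  (1B, 1-aligned)
3..4  -- padding (1B)
4..8  signature  (4B, 4-aligned)
8..16  blocks  (8B, 8-aligned)
16..24  inode  (8B, 8-aligned)
24..32  mtime  (8B, 8-aligned)
32..35  reserved  (3B, 1-aligned)
35..40  -- padding (5B)
40..64  offset  (24B, 8-aligned)
64..72  n_entries  (8B, 8-aligned)
72..76  crc  (4B, 4-aligned)
76..80  -- tail padding (4B)
sizeof = 80, alignof = 8
96 − 80 = 16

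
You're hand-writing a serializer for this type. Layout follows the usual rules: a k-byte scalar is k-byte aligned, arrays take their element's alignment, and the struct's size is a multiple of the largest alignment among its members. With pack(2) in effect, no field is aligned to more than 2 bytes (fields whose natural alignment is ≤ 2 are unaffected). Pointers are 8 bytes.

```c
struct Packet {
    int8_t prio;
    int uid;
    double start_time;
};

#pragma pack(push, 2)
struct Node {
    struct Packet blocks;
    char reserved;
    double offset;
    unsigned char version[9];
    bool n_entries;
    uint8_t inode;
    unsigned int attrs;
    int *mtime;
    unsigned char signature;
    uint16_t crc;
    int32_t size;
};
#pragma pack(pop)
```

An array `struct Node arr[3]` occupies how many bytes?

174

Packet: 0..1  prio  (1B, 1-aligned); 1..4  -- padding (3B); 4..8  uid  (4B, 4-aligned); 8..16  start_time  (8B, 8-aligned); sizeof = 16, alignof = 8
0..16  blocks  (16B, 2-aligned)
16..17  reserved  (1B, 1-aligned)
17..18  -- padding (1B)
18..26  offset  (8B, 2-aligned)
26..35  version  (9B, 1-aligned)
35..36  n_entries  (1B, 1-aligned)
36..37  inode  (1B, 1-aligned)
37..38  -- padding (1B)
38..42  attrs  (4B, 2-aligned)
42..50  mtime  (8B, 2-aligned)
50..51  signature  (1B, 1-aligned)
51..52  -- padding (1B)
52..54  crc  (2B, 2-aligned)
54..58  size  (4B, 2-aligned)
sizeof = 58, alignof = 2
array of 3: 3 × 58 = 174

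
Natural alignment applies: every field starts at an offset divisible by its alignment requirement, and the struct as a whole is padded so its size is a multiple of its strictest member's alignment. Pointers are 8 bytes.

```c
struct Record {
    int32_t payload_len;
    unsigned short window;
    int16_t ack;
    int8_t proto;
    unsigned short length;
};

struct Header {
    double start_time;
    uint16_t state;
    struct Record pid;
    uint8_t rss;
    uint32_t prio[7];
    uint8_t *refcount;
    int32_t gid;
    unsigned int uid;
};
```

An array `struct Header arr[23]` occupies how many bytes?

1656

Record: payload_len at 0 (size 4, align 4) → ends 4; window at 4 (size 2, align 2) → ends 6; ack at 6 (size 2, align 2) → ends 8; proto at 8 (size 1, align 1) → ends 9; pad 1 to align 2 for length; length at 10 (size 2, align 2) → ends 12; total 12 bytes, alignment 4
start_time at 0 (size 8, align 8) → ends 8
state at 8 (size 2, align 2) → ends 10
pad 2 to align 4 for pid
pid at 12 (size 12, align 4) → ends 24
rss at 24 (size 1, align 1) → ends 25
pad 3 to align 4 for prio
prio at 28 (size 28, align 4) → ends 56
refcount at 56 (size 8, align 8) → ends 64
gid at 64 (size 4, align 4) → ends 68
uid at 68 (size 4, align 4) → ends 72
total 72 bytes, alignment 8
array of 23: 23 × 72 = 1656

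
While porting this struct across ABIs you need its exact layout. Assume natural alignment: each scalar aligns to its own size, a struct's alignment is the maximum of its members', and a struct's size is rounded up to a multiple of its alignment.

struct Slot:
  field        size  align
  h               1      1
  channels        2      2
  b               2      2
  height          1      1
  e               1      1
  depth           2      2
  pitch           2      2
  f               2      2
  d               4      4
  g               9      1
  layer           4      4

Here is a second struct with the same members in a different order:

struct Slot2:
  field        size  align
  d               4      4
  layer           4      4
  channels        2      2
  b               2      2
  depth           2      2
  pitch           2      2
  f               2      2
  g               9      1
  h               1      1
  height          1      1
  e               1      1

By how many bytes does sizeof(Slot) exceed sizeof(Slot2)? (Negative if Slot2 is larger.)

4

h at 0 (size 1, align 1) → ends 1
pad 1 to align 2 for channels
channels at 2 (size 2, align 2) → ends 4
b at 4 (size 2, align 2) → ends 6
height at 6 (size 1, align 1) → ends 7
e at 7 (size 1, align 1) → ends 8
depth at 8 (size 2, align 2) → ends 10
pitch at 10 (size 2, align 2) → ends 12
f at 12 (size 2, align 2) → ends 14
pad 2 to align 4 for d
d at 16 (size 4, align 4) → ends 20
g at 20 (size 9, align 1) → ends 29
pad 3 to align 4 for layer
layer at 32 (size 4, align 4) → ends 36
total 36 bytes, alignment 4
— Slot2 —
d at 0 (size 4, align 4) → ends 4
layer at 4 (size 4, align 4) → ends 8
channels at 8 (size 2, align 2) → ends 10
b at 10 (size 2, align 2) → ends 12
depth at 12 (size 2, align 2) → ends 14
pitch at 14 (size 2, align 2) → ends 16
f at 16 (size 2, align 2) → ends 18
g at 18 (size 9, align 1) → ends 27
h at 27 (size 1, align 1) → ends 28
height at 28 (size 1, align 1) → ends 29
e at 29 (size 1, align 1) → ends 30
tail pad 2 to reach multiple of 4
total 32 bytes, alignment 4
36 − 32 = 4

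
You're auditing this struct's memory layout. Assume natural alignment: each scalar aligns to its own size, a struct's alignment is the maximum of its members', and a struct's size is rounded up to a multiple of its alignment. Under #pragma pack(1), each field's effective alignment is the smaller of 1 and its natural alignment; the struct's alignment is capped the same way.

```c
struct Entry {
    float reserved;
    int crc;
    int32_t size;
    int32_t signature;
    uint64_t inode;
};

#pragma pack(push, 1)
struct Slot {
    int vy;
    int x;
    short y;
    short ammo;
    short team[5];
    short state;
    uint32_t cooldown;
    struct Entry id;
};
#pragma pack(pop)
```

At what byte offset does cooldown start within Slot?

24

Entry: reserved at 0 (size 4, align 4) → ends 4; crc at 4 (size 4, align 4) → ends 8; size at 8 (size 4, align 4) → ends 12; signature at 12 (size 4, align 4) → ends 16; inode at 16 (size 8, align 8) → ends 24; total 24 bytes, alignment 8
vy at 0 (size 4, align 1) → ends 4
x at 4 (size 4, align 1) → ends 8
y at 8 (size 2, align 1) → ends 10
ammo at 10 (size 2, align 1) → ends 12
team at 12 (size 10, align 1) → ends 22
state at 22 (size 2, align 1) → ends 24
cooldown at 24 (size 4, align 1) → ends 28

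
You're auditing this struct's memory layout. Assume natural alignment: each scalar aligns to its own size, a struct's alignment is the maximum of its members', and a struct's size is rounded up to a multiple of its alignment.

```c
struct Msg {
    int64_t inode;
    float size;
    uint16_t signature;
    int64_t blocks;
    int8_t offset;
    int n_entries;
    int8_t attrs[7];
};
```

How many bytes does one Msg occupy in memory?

@0: inode [8B, align 8] → 8
@8: size [4B, align 4] → 12
@12: signature [2B, align 2] → 14
+2 pad (align 8)
@16: blocks [8B, align 8] → 24
@24: offset [1B, align 1] → 25
+3 pad (align 4)
@28: n_entries [4B, align 4] → 32
@32: attrs [7B, align 1] → 39
+1 tail pad (align 8)
size 40, align 8

40 bytes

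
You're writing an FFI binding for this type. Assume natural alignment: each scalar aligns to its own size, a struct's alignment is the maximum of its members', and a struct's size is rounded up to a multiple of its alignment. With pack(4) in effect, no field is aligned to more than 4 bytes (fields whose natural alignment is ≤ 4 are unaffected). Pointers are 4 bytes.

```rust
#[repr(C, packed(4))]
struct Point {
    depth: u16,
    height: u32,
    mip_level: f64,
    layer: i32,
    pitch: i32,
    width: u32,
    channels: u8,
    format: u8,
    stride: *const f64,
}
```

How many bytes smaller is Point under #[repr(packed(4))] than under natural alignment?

natural layout:
  depth at 0 (size 2, align 2) → ends 2
  pad 2 to align 4 for height
  height at 4 (size 4, align 4) → ends 8
  mip_level at 8 (size 8, align 8) → ends 16
  layer at 16 (size 4, align 4) → ends 20
  pitch at 20 (size 4, align 4) → ends 24
  width at 24 (size 4, align 4) → ends 28
  channels at 28 (size 1, align 1) → ends 29
  format at 29 (size 1, align 1) → ends 30
  pad 2 to align 4 for stride
  stride at 32 (size 4, align 4) → ends 36
  tail pad 4 to reach multiple of 8
  total 40 bytes, alignment 8
packed(4) layout:
  depth at 0 (size 2, align 2) → ends 2
  pad 2 to align 4 for height
  height at 4 (size 4, align 4) → ends 8
  mip_level at 8 (size 8, align 4) → ends 16
  layer at 16 (size 4, align 4) → ends 20
  pitch at 20 (size 4, align 4) → ends 24
  width at 24 (size 4, align 4) → ends 28
  channels at 28 (size 1, align 1) → ends 29
  format at 29 (size 1, align 1) → ends 30
  pad 2 to align 4 for stride
  stride at 32 (size 4, align 4) → ends 36
  total 36 bytes, alignment 4
40 − 36 = 4

4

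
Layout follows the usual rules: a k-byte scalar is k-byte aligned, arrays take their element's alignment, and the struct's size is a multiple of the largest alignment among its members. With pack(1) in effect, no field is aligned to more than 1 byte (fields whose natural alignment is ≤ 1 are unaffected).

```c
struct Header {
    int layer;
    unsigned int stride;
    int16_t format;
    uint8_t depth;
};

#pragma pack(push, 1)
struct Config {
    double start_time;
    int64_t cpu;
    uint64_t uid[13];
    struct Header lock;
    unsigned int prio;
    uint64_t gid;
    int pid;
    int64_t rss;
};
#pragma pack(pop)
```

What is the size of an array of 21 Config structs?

Header: layer at 0 (size 4, align 4) → ends 4; stride at 4 (size 4, align 4) → ends 8; format at 8 (size 2, align 2) → ends 10; depth at 10 (size 1, align 1) → ends 11; tail pad 1 to reach multiple of 4; total 12 bytes, alignment 4
start_time at 0 (size 8, align 1) → ends 8
cpu at 8 (size 8, align 1) → ends 16
uid at 16 (size 104, align 1) → ends 120
lock at 120 (size 12, align 1) → ends 132
prio at 132 (size 4, align 1) → ends 136
gid at 136 (size 8, align 1) → ends 144
pid at 144 (size 4, align 1) → ends 148
rss at 148 (size 8, align 1) → ends 156
total 156 bytes, alignment 1
array of 21: 21 × 156 = 3276

3276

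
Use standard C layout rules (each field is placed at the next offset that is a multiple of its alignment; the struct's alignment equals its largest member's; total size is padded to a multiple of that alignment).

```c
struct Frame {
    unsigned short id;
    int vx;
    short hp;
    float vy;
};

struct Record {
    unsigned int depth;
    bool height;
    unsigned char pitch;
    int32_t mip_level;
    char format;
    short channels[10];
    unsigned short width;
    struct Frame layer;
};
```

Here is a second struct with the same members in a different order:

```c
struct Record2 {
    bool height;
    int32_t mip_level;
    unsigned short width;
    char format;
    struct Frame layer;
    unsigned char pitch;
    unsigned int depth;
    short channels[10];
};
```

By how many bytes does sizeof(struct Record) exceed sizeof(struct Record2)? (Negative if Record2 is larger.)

Frame: id at 0 (size 2, align 2) → ends 2; pad 2 to align 4 for vx; vx at 4 (size 4, align 4) → ends 8; hp at 8 (size 2, align 2) → ends 10; pad 2 to align 4 for vy; vy at 12 (size 4, align 4) → ends 16; total 16 bytes, alignment 4
depth at 0 (size 4, align 4) → ends 4
height at 4 (size 1, align 1) → ends 5
pitch at 5 (size 1, align 1) → ends 6
pad 2 to align 4 for mip_level
mip_level at 8 (size 4, align 4) → ends 12
format at 12 (size 1, align 1) → ends 13
pad 1 to align 2 for channels
channels at 14 (size 20, align 2) → ends 34
width at 34 (size 2, align 2) → ends 36
layer at 36 (size 16, align 4) → ends 52
total 52 bytes, alignment 4
— Record2 —
height at 0 (size 1, align 1) → ends 1
pad 3 to align 4 for mip_level
mip_level at 4 (size 4, align 4) → ends 8
width at 8 (size 2, align 2) → ends 10
format at 10 (size 1, align 1) → ends 11
pad 1 to align 4 for layer
layer at 12 (size 16, align 4) → ends 28
pitch at 28 (size 1, align 1) → ends 29
pad 3 to align 4 for depth
depth at 32 (size 4, align 4) → ends 36
channels at 36 (size 20, align 2) → ends 56
total 56 bytes, alignment 4
52 − 56 = -4

-4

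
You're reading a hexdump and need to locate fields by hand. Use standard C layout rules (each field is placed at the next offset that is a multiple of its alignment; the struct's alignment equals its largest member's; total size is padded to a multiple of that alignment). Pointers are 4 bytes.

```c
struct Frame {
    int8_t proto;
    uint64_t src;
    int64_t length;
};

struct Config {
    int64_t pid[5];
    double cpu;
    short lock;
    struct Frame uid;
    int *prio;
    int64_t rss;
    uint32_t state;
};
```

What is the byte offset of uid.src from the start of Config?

Frame: @0: proto [1B, align 1] → 1; +7 pad (align 8); @8: src [8B, align 8] → 16; @16: length [8B, align 8] → 24; size 24, align 8
@0: pid [40B, align 8] → 40
@40: cpu [8B, align 8] → 48
@48: lock [2B, align 2] → 50
+6 pad (align 8)
@56: uid [24B, align 8] → 80
within Frame: src at 8
56 + 8 = 64

64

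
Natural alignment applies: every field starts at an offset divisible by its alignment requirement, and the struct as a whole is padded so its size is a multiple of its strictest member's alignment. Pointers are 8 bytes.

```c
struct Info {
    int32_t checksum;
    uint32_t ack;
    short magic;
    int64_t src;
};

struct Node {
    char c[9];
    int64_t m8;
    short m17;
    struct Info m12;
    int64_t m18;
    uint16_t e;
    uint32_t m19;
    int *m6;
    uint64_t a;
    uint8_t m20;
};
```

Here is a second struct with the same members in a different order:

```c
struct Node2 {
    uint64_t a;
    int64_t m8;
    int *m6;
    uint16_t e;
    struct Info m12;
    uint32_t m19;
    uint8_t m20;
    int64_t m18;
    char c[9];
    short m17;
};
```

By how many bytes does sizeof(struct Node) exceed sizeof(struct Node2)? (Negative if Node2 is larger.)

Info: checksum at 0 (size 4, align 4) → ends 4; ack at 4 (size 4, align 4) → ends 8; magic at 8 (size 2, align 2) → ends 10; pad 6 to align 8 for src; src at 16 (size 8, align 8) → ends 24; total 24 bytes, alignment 8
c at 0 (size 9, align 1) → ends 9
pad 7 to align 8 for m8
m8 at 16 (size 8, align 8) → ends 24
m17 at 24 (size 2, align 2) → ends 26
pad 6 to align 8 for m12
m12 at 32 (size 24, align 8) → ends 56
m18 at 56 (size 8, align 8) → ends 64
e at 64 (size 2, align 2) → ends 66
pad 2 to align 4 for m19
m19 at 68 (size 4, align 4) → ends 72
m6 at 72 (size 8, align 8) → ends 80
a at 80 (size 8, align 8) → ends 88
m20 at 88 (size 1, align 1) → ends 89
tail pad 7 to reach multiple of 8
total 96 bytes, alignment 8
— Node2 —
a at 0 (size 8, align 8) → ends 8
m8 at 8 (size 8, align 8) → ends 16
m6 at 16 (size 8, align 8) → ends 24
e at 24 (size 2, align 2) → ends 26
pad 6 to align 8 for m12
m12 at 32 (size 24, align 8) → ends 56
m19 at 56 (size 4, align 4) → ends 60
m20 at 60 (size 1, align 1) → ends 61
pad 3 to align 8 for m18
m18 at 64 (size 8, align 8) → ends 72
c at 72 (size 9, align 1) → ends 81
pad 1 to align 2 for m17
m17 at 82 (size 2, align 2) → ends 84
tail pad 4 to reach multiple of 8
total 88 bytes, alignment 8
96 − 88 = 8

8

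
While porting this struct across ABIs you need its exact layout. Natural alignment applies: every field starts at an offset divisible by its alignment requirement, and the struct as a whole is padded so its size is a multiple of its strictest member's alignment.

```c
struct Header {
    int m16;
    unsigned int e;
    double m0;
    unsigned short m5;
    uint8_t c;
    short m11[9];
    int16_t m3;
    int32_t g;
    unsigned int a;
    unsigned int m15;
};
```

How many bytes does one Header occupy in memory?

0..4  m16  (4B, 4-aligned)
4..8  e  (4B, 4-aligned)
8..16  m0  (8B, 8-aligned)
16..18  m5  (2B, 2-aligned)
18..19  c  (1B, 1-aligned)
19..20  -- padding (1B)
20..38  m11  (18B, 2-aligned)
38..40  m3  (2B, 2-aligned)
40..44  g  (4B, 4-aligned)
44..48  a  (4B, 4-aligned)
48..52  m15  (4B, 4-aligned)
52..56  -- tail padding (4B)
sizeof = 56, alignof = 8

56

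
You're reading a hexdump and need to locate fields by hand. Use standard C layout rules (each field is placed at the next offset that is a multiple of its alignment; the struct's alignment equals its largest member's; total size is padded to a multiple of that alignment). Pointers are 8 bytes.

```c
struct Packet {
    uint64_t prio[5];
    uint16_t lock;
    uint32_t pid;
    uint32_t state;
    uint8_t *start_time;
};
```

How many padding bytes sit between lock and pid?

@0: prio [40B, align 8] → 40
@40: lock [2B, align 2] → 42
+2 pad (align 4)
@44: pid [4B, align 4] → 48

2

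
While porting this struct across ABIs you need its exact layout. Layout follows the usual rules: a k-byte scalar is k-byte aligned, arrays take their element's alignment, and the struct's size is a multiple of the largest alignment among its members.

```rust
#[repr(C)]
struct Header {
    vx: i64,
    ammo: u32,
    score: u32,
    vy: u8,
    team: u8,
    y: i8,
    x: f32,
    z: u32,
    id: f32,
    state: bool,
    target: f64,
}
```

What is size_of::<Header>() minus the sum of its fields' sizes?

8

vx at 0 (size 8, align 8) → ends 8
ammo at 8 (size 4, align 4) → ends 12
score at 12 (size 4, align 4) → ends 16
vy at 16 (size 1, align 1) → ends 17
team at 17 (size 1, align 1) → ends 18
y at 18 (size 1, align 1) → ends 19
pad 1 to align 4 for x
x at 20 (size 4, align 4) → ends 24
z at 24 (size 4, align 4) → ends 28
id at 28 (size 4, align 4) → ends 32
state at 32 (size 1, align 1) → ends 33
pad 7 to align 8 for target
target at 40 (size 8, align 8) → ends 48
total 48 bytes, alignment 8
data bytes 40, size 48 → padding 8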